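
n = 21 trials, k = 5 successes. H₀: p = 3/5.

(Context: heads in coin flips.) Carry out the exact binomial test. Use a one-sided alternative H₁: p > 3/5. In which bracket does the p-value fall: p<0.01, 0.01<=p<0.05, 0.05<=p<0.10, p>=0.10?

Exact binomial: n=21, k=5, p₀=3/5=0.6000
P(X≥5) from Σ C(n,i)·p₀^i·(1−p₀)^(n−i)
p-value (one-sided, H₁ greater) = 0.99984
→ bracket: p>=0.10

p-value bracket: p>=0.10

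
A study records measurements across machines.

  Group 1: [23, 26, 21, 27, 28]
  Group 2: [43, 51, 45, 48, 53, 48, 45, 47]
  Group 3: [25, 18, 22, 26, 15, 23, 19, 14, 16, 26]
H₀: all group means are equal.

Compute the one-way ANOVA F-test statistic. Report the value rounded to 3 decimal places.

Group means [25.00, 47.50, 20.40], grand mean 30.826
SSB = Σnᵢ(x̄ᵢ−x̄)² = 3480.904; SSW = ΣΣ(x−x̄ᵢ)² = 300.400
MSB = 3480.904/2 = 1740.4522; MSW = 300.400/20 = 15.0200
F = MSB/MSW = 115.8756
df = (2, 20)

test statistic = 115.876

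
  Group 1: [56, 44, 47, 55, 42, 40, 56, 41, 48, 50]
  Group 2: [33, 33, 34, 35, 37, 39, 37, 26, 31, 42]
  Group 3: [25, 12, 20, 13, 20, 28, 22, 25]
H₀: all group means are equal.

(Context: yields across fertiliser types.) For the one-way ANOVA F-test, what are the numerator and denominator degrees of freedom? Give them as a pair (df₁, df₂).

k = 3 groups, N = 28 total
df = (k−1, N−k) = (3−1, 28−3) = (2, 25)

degrees of freedom = [2, 25]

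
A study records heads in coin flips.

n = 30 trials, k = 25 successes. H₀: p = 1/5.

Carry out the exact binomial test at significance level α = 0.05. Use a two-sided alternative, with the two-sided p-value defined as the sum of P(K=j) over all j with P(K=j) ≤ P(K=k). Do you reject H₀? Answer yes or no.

reject H₀: yes

Exact binomial: n=30, k=25, p₀=1/5=0.2000
P(X=j) = C(n,j)·p₀^j·(1−p₀)^(n−j); p = Σ P(X=j) over j with P(X=j) ≤ P(X=25)
p-value (two-sided) = 0.00000
At α=0.05: p < α → reject H₀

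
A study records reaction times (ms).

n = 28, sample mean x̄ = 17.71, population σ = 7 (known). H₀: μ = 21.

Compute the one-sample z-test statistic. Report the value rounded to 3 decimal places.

SE = σ/√n = 7/√28 = 1.3229
z = (x̄−μ₀)/SE = (17.71−21)/1.3229 = -2.4870

test statistic = -2.487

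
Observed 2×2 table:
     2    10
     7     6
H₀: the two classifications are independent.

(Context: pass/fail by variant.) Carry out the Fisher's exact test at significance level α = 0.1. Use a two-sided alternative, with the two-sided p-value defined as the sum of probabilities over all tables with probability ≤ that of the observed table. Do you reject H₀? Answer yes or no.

Margins: r₁=12, r₂=13, c₁=9, c₂=16, n=25
p_obs = C(12,2)·C(13,7)/C(25,9); sum pmf over tables with pmf ≤ p_obs
p-value (two-sided) = 0.09684
At α=0.1: p < α → reject H₀

reject H₀: yes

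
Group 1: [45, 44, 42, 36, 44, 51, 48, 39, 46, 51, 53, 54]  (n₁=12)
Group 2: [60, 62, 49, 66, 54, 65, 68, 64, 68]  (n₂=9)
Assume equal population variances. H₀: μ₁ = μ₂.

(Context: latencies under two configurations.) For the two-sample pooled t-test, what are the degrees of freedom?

df = n₁ + n₂ − 2 = 12 + 9 − 2 = 19

degrees of freedom = 19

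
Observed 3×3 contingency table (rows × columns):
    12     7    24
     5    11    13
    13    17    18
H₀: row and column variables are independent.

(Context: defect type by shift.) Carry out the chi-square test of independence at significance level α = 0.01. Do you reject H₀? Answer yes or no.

reject H₀: no

Row totals [43, 29, 48], col totals [30, 35, 55], n=120
χ² = (12−10.75)²/10.75 + (7−12.54)²/12.54 + (24−19.71)²/19.71 + (5−7.25)²/7.25 + (11−8.46)²/8.46 + (13−13.29)²/13.29 + (13−12.00)²/12.00 + (17−14.00)²/14.00 + (18−22.00)²/22.00 = 6.4504
df = 4
p-value (upper-tail) = 0.16794
At α=0.01: p ≥ α → fail to reject H₀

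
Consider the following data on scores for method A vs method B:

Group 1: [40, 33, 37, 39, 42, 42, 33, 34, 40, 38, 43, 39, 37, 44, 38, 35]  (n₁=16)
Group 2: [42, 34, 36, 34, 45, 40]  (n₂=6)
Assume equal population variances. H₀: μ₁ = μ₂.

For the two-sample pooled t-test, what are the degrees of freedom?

df = n₁ + n₂ − 2 = 16 + 6 − 2 = 20

degrees of freedom = 20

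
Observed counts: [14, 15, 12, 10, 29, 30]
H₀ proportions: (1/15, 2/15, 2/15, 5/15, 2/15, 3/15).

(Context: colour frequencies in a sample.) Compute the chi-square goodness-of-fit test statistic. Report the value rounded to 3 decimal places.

n = 110; E_i = n·p_i = [7.33, 14.67, 14.67, 36.67, 14.67, 22.00]
χ² = (14−7.33)²/7.33 + (15−14.67)²/14.67 + (12−14.67)²/14.67 + (10−36.67)²/36.67 + (29−14.67)²/14.67 + (30−22.00)²/22.00 = 42.8636
df = 5

test statistic = 42.864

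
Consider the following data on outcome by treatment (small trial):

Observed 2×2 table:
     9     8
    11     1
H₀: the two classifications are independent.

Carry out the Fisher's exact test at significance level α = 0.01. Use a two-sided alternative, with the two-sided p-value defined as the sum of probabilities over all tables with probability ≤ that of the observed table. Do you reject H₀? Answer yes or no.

reject H₀: no

Margins: r₁=17, r₂=12, c₁=20, c₂=9, n=29
p_obs = C(17,9)·C(12,11)/C(29,20); sum pmf over tables with pmf ≤ p_obs
p-value (two-sided) = 0.04317
At α=0.01: p ≥ α → fail to reject H₀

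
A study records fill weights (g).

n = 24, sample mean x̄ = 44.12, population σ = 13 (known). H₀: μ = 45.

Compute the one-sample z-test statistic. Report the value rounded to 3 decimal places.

SE = σ/√n = 13/√24 = 2.6536
z = (x̄−μ₀)/SE = (44.12−45)/2.6536 = -0.3316

test statistic = -0.332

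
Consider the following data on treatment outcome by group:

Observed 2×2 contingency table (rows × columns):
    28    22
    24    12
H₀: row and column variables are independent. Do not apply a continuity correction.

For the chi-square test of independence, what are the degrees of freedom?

degrees of freedom = 1

df = (r−1)(c−1) = (2−1)·(2−1) = 1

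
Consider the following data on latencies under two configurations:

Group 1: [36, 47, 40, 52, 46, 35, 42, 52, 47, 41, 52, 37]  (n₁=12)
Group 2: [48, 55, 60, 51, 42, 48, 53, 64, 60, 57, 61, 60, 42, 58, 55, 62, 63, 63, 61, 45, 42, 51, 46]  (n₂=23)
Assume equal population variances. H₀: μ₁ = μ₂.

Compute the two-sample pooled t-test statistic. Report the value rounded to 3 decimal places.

test statistic = -4.075

x̄₁=43.917, s₁=6.302, n₁=12
x̄₂=54.217, s₂=7.465, n₂=23
s_p² = [11·6.302² + 22·7.465²]/33 = 50.3888
SE = √(s_p²·(1/12+1/23)) = 2.5278
t = (43.917−54.217)/2.5278 = -4.0749
df = 33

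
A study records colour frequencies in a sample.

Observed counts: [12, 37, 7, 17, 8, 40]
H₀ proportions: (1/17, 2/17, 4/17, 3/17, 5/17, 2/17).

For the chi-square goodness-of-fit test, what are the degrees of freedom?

df = k − 1 = 6 − 1 = 5

degrees of freedom = 5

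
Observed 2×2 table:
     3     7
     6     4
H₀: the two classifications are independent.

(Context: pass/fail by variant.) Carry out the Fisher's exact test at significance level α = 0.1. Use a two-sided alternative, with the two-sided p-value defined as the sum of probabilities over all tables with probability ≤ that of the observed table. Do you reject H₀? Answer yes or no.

Margins: r₁=10, r₂=10, c₁=9, c₂=11, n=20
p_obs = C(10,3)·C(10,6)/C(20,9); sum pmf over tables with pmf ≤ p_obs
p-value (two-sided) = 0.36985
At α=0.1: p ≥ α → fail to reject H₀

reject H₀: no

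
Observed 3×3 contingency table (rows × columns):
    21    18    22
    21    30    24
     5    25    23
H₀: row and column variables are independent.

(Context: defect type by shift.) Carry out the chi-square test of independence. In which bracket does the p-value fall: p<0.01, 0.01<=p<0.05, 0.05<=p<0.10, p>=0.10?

Row totals [61, 75, 53], col totals [47, 73, 69], n=189
χ² = (21−15.17)²/15.17 + (18−23.56)²/23.56 + (22−22.27)²/22.27 + (21−18.65)²/18.65 + (30−28.97)²/28.97 + (24−27.38)²/27.38 + (5−13.18)²/13.18 + (25−20.47)²/20.47 + (23−19.35)²/19.35 = 11.0746
df = 4
p-value (upper-tail) = 0.02574
→ bracket: 0.01<=p<0.05

p-value bracket: 0.01<=p<0.05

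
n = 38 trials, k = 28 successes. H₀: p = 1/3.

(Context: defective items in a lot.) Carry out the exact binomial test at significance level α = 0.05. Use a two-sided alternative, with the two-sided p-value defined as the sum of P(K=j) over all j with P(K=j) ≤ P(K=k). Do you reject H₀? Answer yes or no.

reject H₀: yes

Exact binomial: n=38, k=28, p₀=1/3=0.3333
P(X=j) = C(n,j)·p₀^j·(1−p₀)^(n−j); p = Σ P(X=j) over j with P(X=j) ≤ P(X=28)
p-value (two-sided) = 0.00000
At α=0.05: p < α → reject H₀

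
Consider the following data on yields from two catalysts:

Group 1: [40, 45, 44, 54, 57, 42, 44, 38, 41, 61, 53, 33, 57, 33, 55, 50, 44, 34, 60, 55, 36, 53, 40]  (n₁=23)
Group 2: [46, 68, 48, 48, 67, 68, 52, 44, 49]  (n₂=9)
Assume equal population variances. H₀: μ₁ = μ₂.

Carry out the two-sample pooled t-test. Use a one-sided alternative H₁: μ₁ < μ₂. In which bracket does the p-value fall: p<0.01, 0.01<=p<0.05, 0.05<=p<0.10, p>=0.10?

x̄₁=46.478, s₁=8.969, n₁=23
x̄₂=54.444, s₂=10.150, n₂=9
s_p² = [22·8.969² + 8·10.150²]/30 = 86.4654
SE = √(s_p²·(1/23+1/9)) = 3.6560
t = (46.478−54.444)/3.6560 = -2.1789
df = 30
p-value (one-sided, H₁ less) = 0.01866
→ bracket: 0.01<=p<0.05

p-value bracket: 0.01<=p<0.05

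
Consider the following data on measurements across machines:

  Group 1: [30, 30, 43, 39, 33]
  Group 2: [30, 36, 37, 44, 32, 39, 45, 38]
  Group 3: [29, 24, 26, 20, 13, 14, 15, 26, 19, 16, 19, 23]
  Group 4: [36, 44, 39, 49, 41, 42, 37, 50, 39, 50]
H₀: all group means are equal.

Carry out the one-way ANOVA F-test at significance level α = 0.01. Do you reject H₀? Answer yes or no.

Group means [35.00, 37.62, 20.33, 42.70], grand mean 32.771
SSB = Σnᵢ(x̄ᵢ−x̄)² = 3055.530; SSW = ΣΣ(x−x̄ᵢ)² = 884.642
MSB = 3055.530/3 = 1018.5099; MSW = 884.642/31 = 28.5368
F = MSB/MSW = 35.6911
df = (3, 31)
p-value (upper-tail) = 0.00000
At α=0.01: p < α → reject H₀

reject H₀: yes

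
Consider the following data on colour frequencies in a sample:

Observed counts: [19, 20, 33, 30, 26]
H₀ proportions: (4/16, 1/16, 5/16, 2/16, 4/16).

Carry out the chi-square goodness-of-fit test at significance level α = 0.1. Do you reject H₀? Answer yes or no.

reject H₀: yes

n = 128; E_i = n·p_i = [32.00, 8.00, 40.00, 16.00, 32.00]
χ² = (19−32.00)²/32.00 + (20−8.00)²/8.00 + (33−40.00)²/40.00 + (30−16.00)²/16.00 + (26−32.00)²/32.00 = 37.8813
df = 4
p-value (upper-tail) = 0.00000
At α=0.1: p < α → reject H₀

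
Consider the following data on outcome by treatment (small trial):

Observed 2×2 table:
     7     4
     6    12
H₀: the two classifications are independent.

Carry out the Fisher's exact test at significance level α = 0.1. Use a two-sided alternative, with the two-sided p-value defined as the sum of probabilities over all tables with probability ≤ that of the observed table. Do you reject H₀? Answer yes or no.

Margins: r₁=11, r₂=18, c₁=13, c₂=16, n=29
p_obs = C(11,7)·C(18,6)/C(29,13); sum pmf over tables with pmf ≤ p_obs
p-value (two-sided) = 0.14264
At α=0.1: p ≥ α → fail to reject H₀

reject H₀: no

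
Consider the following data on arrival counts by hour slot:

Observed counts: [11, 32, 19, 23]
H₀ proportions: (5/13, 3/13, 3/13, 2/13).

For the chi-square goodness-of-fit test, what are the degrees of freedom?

degrees of freedom = 3

df = k − 1 = 4 − 1 = 3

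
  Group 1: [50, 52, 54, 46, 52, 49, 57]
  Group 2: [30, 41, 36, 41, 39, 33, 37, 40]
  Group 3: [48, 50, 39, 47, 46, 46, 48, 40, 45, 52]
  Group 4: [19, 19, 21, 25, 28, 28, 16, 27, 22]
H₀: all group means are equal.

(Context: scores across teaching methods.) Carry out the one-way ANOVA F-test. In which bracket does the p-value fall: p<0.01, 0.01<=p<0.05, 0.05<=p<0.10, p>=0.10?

p-value bracket: p<0.01

Group means [51.43, 37.12, 46.10, 22.78], grand mean 38.912
SSB = Σnᵢ(x̄ᵢ−x̄)² = 3981.690; SSW = ΣΣ(x−x̄ᵢ)² = 489.045
MSB = 3981.690/3 = 1327.2302; MSW = 489.045/30 = 16.3015
F = MSB/MSW = 81.4177
df = (3, 30)
p-value (upper-tail) = 0.00000
→ bracket: p<0.01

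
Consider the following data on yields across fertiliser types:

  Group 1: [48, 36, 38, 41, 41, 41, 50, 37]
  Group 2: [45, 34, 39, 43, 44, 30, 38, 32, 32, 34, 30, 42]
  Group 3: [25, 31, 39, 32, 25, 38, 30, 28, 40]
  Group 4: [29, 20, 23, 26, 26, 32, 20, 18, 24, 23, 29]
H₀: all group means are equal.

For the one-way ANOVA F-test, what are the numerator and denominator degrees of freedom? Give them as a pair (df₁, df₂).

k = 4 groups, N = 40 total
df = (k−1, N−k) = (4−1, 40−4) = (3, 36)

degrees of freedom = [3, 36]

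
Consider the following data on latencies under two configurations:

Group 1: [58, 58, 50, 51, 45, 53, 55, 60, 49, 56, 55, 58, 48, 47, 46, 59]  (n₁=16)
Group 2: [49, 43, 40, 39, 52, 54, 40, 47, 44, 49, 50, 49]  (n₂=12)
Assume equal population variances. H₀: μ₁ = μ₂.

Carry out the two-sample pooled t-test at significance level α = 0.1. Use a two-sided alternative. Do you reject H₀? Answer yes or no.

reject H₀: yes

x̄₁=53.000, s₁=5.033, n₁=16
x̄₂=46.333, s₂=5.015, n₂=12
s_p² = [15·5.033² + 11·5.015²]/26 = 25.2564
SE = √(s_p²·(1/16+1/12)) = 1.9192
t = (53.000−46.333)/1.9192 = 3.4737
df = 26
p-value (two-sided) = 0.00181
At α=0.1: p < α → reject H₀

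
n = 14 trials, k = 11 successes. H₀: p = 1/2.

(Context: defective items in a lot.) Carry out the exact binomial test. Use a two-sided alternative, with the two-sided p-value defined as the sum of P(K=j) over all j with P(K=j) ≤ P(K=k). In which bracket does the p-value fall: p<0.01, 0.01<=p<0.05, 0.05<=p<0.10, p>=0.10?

p-value bracket: 0.05<=p<0.10

Exact binomial: n=14, k=11, p₀=1/2=0.5000
P(X=j) = C(n,j)·p₀^j·(1−p₀)^(n−j); p = Σ P(X=j) over j with P(X=j) ≤ P(X=11)
p-value (two-sided) = 0.05737
→ bracket: 0.05<=p<0.10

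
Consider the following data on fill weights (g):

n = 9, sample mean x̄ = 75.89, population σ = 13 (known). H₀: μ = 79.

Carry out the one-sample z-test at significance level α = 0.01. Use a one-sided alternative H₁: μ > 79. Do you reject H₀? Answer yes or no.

reject H₀: no

SE = σ/√n = 13/√9 = 4.3333
z = (x̄−μ₀)/SE = (75.89−79)/4.3333 = -0.7177
p-value (one-sided, H₁ greater) = 0.76353
At α=0.01: p ≥ α → fail to reject H₀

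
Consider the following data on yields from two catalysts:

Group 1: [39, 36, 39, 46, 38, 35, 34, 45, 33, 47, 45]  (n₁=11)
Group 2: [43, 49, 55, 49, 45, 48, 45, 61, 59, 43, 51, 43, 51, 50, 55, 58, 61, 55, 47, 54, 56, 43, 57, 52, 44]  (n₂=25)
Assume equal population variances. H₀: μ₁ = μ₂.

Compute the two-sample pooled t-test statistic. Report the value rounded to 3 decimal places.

test statistic = -5.436

x̄₁=39.727, s₁=5.159, n₁=11
x̄₂=50.960, s₂=5.926, n₂=25
s_p² = [10·5.159² + 24·5.926²]/34 = 32.6218
SE = √(s_p²·(1/11+1/25)) = 2.0665
t = (39.727−50.960)/2.0665 = -5.4356
df = 34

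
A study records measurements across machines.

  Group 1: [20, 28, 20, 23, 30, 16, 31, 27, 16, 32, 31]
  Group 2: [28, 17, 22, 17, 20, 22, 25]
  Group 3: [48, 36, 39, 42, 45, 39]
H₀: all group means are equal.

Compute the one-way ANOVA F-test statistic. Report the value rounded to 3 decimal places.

Group means [24.91, 21.57, 41.50], grand mean 28.083
SSB = Σnᵢ(x̄ᵢ−x̄)² = 1487.710; SSW = ΣΣ(x−x̄ᵢ)² = 570.123
MSB = 1487.710/2 = 743.8550; MSW = 570.123/21 = 27.1487
F = MSB/MSW = 27.3993
df = (2, 21)

test statistic = 27.399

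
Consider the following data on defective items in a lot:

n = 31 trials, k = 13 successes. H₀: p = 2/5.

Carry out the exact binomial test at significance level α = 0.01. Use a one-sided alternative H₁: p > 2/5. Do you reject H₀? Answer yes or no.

Exact binomial: n=31, k=13, p₀=2/5=0.4000
P(X≥13) from Σ C(n,i)·p₀^i·(1−p₀)^(n−i)
p-value (one-sided, H₁ greater) = 0.48048
At α=0.01: p ≥ α → fail to reject H₀

reject H₀: no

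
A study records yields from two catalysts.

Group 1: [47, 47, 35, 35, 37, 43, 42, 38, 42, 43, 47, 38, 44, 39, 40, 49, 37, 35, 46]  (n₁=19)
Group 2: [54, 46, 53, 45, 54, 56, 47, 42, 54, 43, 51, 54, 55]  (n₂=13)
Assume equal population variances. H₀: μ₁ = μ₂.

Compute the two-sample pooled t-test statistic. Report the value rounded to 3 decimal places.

x̄₁=41.263, s₁=4.581, n₁=19
x̄₂=50.308, s₂=4.973, n₂=13
s_p² = [18·4.581² + 12·4.973²]/30 = 22.4818
SE = √(s_p²·(1/19+1/13)) = 1.7066
t = (41.263−50.308)/1.7066 = -5.2996
df = 30

test statistic = -5.300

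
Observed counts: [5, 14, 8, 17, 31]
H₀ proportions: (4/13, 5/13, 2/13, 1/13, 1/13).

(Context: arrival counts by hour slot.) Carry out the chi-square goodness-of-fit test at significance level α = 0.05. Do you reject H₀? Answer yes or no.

n = 75; E_i = n·p_i = [23.08, 28.85, 11.54, 5.77, 5.77]
χ² = (5−23.08)²/23.08 + (14−28.85)²/28.85 + (8−11.54)²/11.54 + (17−5.77)²/5.77 + (31−5.77)²/5.77 = 155.0913
df = 4
p-value (upper-tail) = 0.00000
At α=0.05: p < α → reject H₀

reject H₀: yes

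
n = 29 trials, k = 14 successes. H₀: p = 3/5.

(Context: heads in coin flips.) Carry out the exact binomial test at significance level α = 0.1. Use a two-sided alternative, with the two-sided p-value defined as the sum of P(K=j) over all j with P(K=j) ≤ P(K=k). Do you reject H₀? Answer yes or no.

reject H₀: no

Exact binomial: n=29, k=14, p₀=3/5=0.6000
P(X=j) = C(n,j)·p₀^j·(1−p₀)^(n−j); p = Σ P(X=j) over j with P(X=j) ≤ P(X=14)
p-value (two-sided) = 0.25491
At α=0.1: p ≥ α → fail to reject H₀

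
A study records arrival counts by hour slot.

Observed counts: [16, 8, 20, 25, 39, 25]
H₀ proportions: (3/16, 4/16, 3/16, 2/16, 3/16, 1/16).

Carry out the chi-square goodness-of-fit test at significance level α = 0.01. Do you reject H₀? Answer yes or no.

n = 133; E_i = n·p_i = [24.94, 33.25, 24.94, 16.62, 24.94, 8.31]
χ² = (16−24.94)²/24.94 + (8−33.25)²/33.25 + (20−24.94)²/24.94 + (25−16.62)²/16.62 + (39−24.94)²/24.94 + (25−8.31)²/8.31 = 69.0050
df = 5
p-value (upper-tail) = 0.00000
At α=0.01: p < α → reject H₀

reject H₀: yes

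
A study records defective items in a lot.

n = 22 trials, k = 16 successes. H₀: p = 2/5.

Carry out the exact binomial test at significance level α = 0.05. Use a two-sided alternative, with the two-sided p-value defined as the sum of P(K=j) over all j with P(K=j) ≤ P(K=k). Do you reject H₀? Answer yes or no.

Exact binomial: n=22, k=16, p₀=2/5=0.4000
P(X=j) = C(n,j)·p₀^j·(1−p₀)^(n−j); p = Σ P(X=j) over j with P(X=j) ≤ P(X=16)
p-value (two-sided) = 0.00348
At α=0.05: p < α → reject H₀

reject H₀: yes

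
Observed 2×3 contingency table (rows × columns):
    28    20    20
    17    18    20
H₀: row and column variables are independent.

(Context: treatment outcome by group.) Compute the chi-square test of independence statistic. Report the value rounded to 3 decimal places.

Row totals [68, 55], col totals [45, 38, 40], n=123
χ² = (28−24.88)²/24.88 + (20−21.01)²/21.01 + (20−22.11)²/22.11 + (17−20.12)²/20.12 + (18−16.99)²/16.99 + (20−17.89)²/17.89 = 1.4362
df = 2

test statistic = 1.436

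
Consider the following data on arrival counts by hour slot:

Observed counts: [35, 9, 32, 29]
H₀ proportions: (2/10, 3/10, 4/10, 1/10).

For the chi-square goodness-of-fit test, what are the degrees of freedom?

degrees of freedom = 3

df = k − 1 = 4 − 1 = 3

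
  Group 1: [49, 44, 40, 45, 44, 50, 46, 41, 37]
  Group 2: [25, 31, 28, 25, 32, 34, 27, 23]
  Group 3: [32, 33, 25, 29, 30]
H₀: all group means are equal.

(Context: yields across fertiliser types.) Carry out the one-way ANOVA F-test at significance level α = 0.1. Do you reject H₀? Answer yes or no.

reject H₀: yes

Group means [44.00, 28.12, 29.80], grand mean 35.000
SSB = Σnᵢ(x̄ᵢ−x̄)² = 1242.325; SSW = ΣΣ(x−x̄ᵢ)² = 283.675
MSB = 1242.325/2 = 621.1625; MSW = 283.675/19 = 14.9303
F = MSB/MSW = 41.6043
df = (2, 19)
p-value (upper-tail) = 0.00000
At α=0.1: p < α → reject H₀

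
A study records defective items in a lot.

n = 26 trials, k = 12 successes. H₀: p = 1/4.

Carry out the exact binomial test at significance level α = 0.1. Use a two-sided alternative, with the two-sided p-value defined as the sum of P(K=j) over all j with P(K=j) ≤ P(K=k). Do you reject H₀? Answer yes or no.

Exact binomial: n=26, k=12, p₀=1/4=0.2500
P(X=j) = C(n,j)·p₀^j·(1−p₀)^(n−j); p = Σ P(X=j) over j with P(X=j) ≤ P(X=12)
p-value (two-sided) = 0.02092
At α=0.1: p < α → reject H₀

reject H₀: yes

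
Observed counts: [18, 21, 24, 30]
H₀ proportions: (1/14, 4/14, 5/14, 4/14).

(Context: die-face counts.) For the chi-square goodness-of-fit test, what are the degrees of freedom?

degrees of freedom = 3

df = k − 1 = 4 − 1 = 3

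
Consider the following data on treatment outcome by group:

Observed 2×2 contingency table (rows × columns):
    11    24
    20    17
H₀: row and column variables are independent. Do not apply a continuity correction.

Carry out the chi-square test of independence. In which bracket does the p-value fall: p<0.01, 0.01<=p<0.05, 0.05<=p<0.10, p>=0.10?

p-value bracket: 0.05<=p<0.10

Row totals [35, 37], col totals [31, 41], n=72
χ² = (11−15.07)²/15.07 + (24−19.93)²/19.93 + (20−15.93)²/15.93 + (17−21.07)²/21.07 = 3.7554
df = 1
p-value (upper-tail) = 0.05264
→ bracket: 0.05<=p<0.10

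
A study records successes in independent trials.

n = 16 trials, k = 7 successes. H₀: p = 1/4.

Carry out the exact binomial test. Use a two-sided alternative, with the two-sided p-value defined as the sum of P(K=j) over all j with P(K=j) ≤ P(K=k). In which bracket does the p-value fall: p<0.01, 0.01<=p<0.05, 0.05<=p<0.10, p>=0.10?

Exact binomial: n=16, k=7, p₀=1/4=0.2500
P(X=j) = C(n,j)·p₀^j·(1−p₀)^(n−j); p = Σ P(X=j) over j with P(X=j) ≤ P(X=7)
p-value (two-sided) = 0.08958
→ bracket: 0.05<=p<0.10

p-value bracket: 0.05<=p<0.10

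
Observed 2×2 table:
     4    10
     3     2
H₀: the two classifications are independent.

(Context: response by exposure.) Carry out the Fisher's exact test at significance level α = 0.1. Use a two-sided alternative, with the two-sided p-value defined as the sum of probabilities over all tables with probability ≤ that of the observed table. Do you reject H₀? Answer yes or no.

Margins: r₁=14, r₂=5, c₁=7, c₂=12, n=19
p_obs = C(14,4)·C(5,3)/C(19,7); sum pmf over tables with pmf ≤ p_obs
p-value (two-sided) = 0.30470
At α=0.1: p ≥ α → fail to reject H₀

reject H₀: no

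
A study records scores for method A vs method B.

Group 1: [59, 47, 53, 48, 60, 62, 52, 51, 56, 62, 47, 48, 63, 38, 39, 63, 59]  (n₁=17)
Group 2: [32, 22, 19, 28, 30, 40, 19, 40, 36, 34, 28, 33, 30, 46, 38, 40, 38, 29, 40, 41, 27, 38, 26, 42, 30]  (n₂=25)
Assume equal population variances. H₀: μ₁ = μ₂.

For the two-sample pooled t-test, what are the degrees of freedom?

df = n₁ + n₂ − 2 = 17 + 25 − 2 = 40

degrees of freedom = 40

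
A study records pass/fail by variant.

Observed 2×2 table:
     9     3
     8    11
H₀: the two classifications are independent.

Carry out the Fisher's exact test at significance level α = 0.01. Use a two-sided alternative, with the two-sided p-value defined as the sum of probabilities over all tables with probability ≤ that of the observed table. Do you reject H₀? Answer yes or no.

Margins: r₁=12, r₂=19, c₁=17, c₂=14, n=31
p_obs = C(12,9)·C(19,8)/C(31,17); sum pmf over tables with pmf ≤ p_obs
p-value (two-sided) = 0.13782
At α=0.01: p ≥ α → fail to reject H₀

reject H₀: no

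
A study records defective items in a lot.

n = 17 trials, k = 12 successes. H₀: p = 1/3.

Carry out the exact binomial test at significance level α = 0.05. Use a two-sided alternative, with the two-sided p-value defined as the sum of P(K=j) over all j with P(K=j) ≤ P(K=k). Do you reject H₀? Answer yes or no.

reject H₀: yes

Exact binomial: n=17, k=12, p₀=1/3=0.3333
P(X=j) = C(n,j)·p₀^j·(1−p₀)^(n−j); p = Σ P(X=j) over j with P(X=j) ≤ P(X=12)
p-value (two-sided) = 0.00289
At α=0.05: p < α → reject H₀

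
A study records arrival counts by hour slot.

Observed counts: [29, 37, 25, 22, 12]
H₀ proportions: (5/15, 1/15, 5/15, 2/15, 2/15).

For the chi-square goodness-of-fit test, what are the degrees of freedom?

df = k − 1 = 5 − 1 = 4

degrees of freedom = 4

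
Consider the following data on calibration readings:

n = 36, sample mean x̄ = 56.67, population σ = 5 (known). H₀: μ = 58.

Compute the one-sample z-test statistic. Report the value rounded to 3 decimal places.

SE = σ/√n = 5/√36 = 0.8333
z = (x̄−μ₀)/SE = (56.67−58)/0.8333 = -1.5960

test statistic = -1.596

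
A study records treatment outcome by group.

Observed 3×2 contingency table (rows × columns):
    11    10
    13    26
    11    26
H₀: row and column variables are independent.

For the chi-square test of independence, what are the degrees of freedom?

df = (r−1)(c−1) = (3−1)·(2−1) = 2

degrees of freedom = 2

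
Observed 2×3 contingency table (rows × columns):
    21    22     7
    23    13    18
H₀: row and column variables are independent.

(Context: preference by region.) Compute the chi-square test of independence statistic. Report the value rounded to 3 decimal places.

test statistic = 7.102

Row totals [50, 54], col totals [44, 35, 25], n=104
χ² = (21−21.15)²/21.15 + (22−16.83)²/16.83 + (7−12.02)²/12.02 + (23−22.85)²/22.85 + (13−18.17)²/18.17 + (18−12.98)²/12.98 = 7.1019
df = 2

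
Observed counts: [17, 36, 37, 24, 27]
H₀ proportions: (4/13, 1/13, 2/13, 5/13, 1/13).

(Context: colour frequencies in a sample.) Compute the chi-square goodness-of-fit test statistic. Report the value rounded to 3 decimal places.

n = 141; E_i = n·p_i = [43.38, 10.85, 21.69, 54.23, 10.85]
χ² = (17−43.38)²/43.38 + (36−10.85)²/10.85 + (37−21.69)²/21.69 + (24−54.23)²/54.23 + (27−10.85)²/10.85 = 126.0947
df = 4

test statistic = 126.095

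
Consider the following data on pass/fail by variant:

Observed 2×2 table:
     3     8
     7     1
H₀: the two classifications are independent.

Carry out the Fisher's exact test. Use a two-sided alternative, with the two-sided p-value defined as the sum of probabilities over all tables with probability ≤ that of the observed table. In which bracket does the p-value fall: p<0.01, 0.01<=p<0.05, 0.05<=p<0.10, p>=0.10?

p-value bracket: 0.01<=p<0.05

Margins: r₁=11, r₂=8, c₁=10, c₂=9, n=19
p_obs = C(11,3)·C(8,7)/C(19,10); sum pmf over tables with pmf ≤ p_obs
p-value (two-sided) = 0.01977
→ bracket: 0.01<=p<0.05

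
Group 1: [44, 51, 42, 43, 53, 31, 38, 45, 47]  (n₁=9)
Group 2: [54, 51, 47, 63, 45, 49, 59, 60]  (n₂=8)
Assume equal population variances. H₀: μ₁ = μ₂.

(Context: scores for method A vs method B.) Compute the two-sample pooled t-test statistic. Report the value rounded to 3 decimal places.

x̄₁=43.778, s₁=6.610, n₁=9
x̄₂=53.500, s₂=6.590, n₂=8
s_p² = [8·6.610² + 7·6.590²]/15 = 43.5704
SE = √(s_p²·(1/9+1/8)) = 3.2074
t = (43.778−53.500)/3.2074 = -3.0312
df = 15

test statistic = -3.031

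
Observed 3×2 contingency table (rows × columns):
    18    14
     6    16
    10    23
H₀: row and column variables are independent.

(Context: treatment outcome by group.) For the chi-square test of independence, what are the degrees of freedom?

degrees of freedom = 2

df = (r−1)(c−1) = (3−1)·(2−1) = 2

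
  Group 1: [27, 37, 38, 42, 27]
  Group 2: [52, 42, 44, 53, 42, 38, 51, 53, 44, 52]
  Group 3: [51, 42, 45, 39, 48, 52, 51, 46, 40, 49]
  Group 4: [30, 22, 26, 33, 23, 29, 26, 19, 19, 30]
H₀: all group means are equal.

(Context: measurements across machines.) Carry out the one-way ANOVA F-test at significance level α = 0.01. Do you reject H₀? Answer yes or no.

Group means [34.20, 47.10, 46.30, 25.70], grand mean 38.914
SSB = Σnᵢ(x̄ᵢ−x̄)² = 3072.843; SSW = ΣΣ(x−x̄ᵢ)² = 885.900
MSB = 3072.843/3 = 1024.2810; MSW = 885.900/31 = 28.5774
F = MSB/MSW = 35.8423
df = (3, 31)
p-value (upper-tail) = 0.00000
At α=0.01: p < α → reject H₀

reject H₀: yes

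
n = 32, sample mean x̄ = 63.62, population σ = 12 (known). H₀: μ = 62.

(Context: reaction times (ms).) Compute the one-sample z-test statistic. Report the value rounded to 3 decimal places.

test statistic = 0.764

SE = σ/√n = 12/√32 = 2.1213
z = (x̄−μ₀)/SE = (63.62−62)/2.1213 = 0.7637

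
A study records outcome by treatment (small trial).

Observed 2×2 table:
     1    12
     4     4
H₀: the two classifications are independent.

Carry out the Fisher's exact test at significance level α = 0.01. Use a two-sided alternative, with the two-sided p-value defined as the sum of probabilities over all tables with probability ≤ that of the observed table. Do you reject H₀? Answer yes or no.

Margins: r₁=13, r₂=8, c₁=5, c₂=16, n=21
p_obs = C(13,1)·C(8,4)/C(21,5); sum pmf over tables with pmf ≤ p_obs
p-value (two-sided) = 0.04747
At α=0.01: p ≥ α → fail to reject H₀

reject H₀: no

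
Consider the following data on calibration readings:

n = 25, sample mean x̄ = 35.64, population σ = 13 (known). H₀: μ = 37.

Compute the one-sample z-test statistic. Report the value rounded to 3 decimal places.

test statistic = -0.523

SE = σ/√n = 13/√25 = 2.6000
z = (x̄−μ₀)/SE = (35.64−37)/2.6000 = -0.5231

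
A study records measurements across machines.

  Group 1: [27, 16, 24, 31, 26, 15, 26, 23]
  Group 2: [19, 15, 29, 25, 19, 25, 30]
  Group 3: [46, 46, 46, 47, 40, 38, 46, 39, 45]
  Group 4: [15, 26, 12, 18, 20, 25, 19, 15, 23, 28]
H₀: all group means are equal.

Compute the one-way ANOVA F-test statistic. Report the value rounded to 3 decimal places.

Group means [23.50, 23.14, 43.67, 20.10], grand mean 27.765
SSB = Σnᵢ(x̄ᵢ−x̄)² = 3158.361; SSW = ΣΣ(x−x̄ᵢ)² = 753.757
MSB = 3158.361/3 = 1052.7868; MSW = 753.757/30 = 25.1252
F = MSB/MSW = 41.9016
df = (3, 30)

test statistic = 41.902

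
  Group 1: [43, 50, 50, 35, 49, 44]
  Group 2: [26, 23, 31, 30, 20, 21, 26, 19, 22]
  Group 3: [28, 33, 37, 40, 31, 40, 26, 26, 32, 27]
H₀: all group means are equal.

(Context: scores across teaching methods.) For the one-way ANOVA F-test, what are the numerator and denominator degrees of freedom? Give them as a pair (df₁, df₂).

degrees of freedom = [2, 22]

k = 3 groups, N = 25 total
df = (k−1, N−k) = (3−1, 25−3) = (2, 22)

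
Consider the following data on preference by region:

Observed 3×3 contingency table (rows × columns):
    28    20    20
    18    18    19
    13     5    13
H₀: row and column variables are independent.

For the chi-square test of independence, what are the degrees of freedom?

df = (r−1)(c−1) = (3−1)·(3−1) = 4

degrees of freedom = 4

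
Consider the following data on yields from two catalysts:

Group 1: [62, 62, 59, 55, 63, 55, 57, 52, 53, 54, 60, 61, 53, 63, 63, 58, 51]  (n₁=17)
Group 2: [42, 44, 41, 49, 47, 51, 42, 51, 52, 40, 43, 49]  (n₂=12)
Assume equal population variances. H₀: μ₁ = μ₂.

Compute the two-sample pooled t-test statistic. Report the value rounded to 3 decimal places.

x̄₁=57.706, s₁=4.254, n₁=17
x̄₂=45.917, s₂=4.379, n₂=12
s_p² = [16·4.254² + 11·4.379²]/27 = 18.5350
SE = √(s_p²·(1/17+1/12)) = 1.6232
t = (57.706−45.917)/1.6232 = 7.2628
df = 27

test statistic = 7.263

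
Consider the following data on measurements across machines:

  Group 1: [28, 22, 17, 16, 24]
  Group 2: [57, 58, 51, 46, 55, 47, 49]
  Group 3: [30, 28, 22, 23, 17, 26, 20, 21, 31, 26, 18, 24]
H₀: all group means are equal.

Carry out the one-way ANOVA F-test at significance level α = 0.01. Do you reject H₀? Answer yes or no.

Group means [21.40, 51.86, 23.83], grand mean 31.500
SSB = Σnᵢ(x̄ᵢ−x̄)² = 4116.276; SSW = ΣΣ(x−x̄ᵢ)² = 463.724
MSB = 4116.276/2 = 2058.1381; MSW = 463.724/21 = 22.0821
F = MSB/MSW = 93.2040
df = (2, 21)
p-value (upper-tail) = 0.00000
At α=0.01: p < α → reject H₀

reject H₀: yes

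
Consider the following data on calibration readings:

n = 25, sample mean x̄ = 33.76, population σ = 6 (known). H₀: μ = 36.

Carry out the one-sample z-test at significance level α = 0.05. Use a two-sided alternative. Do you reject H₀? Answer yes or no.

SE = σ/√n = 6/√25 = 1.2000
z = (x̄−μ₀)/SE = (33.76−36)/1.2000 = -1.8667
p-value (two-sided) = 0.06195
At α=0.05: p ≥ α → fail to reject H₀

reject H₀: no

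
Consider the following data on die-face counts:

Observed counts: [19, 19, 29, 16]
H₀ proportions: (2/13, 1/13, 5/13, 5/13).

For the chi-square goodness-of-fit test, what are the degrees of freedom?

degrees of freedom = 3

df = k − 1 = 4 − 1 = 3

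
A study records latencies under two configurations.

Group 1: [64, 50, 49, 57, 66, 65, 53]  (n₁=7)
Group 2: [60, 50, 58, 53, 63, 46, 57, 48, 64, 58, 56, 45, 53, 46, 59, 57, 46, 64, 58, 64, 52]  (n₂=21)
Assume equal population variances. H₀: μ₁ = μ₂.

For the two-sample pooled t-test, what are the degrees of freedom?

degrees of freedom = 26

df = n₁ + n₂ − 2 = 7 + 21 − 2 = 26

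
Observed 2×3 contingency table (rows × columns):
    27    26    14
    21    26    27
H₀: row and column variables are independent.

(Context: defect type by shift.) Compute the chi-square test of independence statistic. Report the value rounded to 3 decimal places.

test statistic = 4.536

Row totals [67, 74], col totals [48, 52, 41], n=141
χ² = (27−22.81)²/22.81 + (26−24.71)²/24.71 + (14−19.48)²/19.48 + (21−25.19)²/25.19 + (26−27.29)²/27.29 + (27−21.52)²/21.52 = 4.5356
df = 2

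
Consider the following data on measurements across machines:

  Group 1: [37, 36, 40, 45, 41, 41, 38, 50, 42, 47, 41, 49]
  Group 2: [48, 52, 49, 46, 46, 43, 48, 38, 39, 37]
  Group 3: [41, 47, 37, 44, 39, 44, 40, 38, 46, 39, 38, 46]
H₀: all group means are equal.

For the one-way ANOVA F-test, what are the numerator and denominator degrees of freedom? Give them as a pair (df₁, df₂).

k = 3 groups, N = 34 total
df = (k−1, N−k) = (3−1, 34−3) = (2, 31)

degrees of freedom = [2, 31]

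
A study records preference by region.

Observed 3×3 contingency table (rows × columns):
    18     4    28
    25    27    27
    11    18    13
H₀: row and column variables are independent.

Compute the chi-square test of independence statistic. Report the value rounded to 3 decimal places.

Row totals [50, 79, 42], col totals [54, 49, 68], n=171
χ² = (18−15.79)²/15.79 + (4−14.33)²/14.33 + (28−19.88)²/19.88 + (25−24.95)²/24.95 + (27−22.64)²/22.64 + (27−31.42)²/31.42 + (11−13.26)²/13.26 + (18−12.04)²/12.04 + (13−16.70)²/16.70 = 16.6917
df = 4

test statistic = 16.692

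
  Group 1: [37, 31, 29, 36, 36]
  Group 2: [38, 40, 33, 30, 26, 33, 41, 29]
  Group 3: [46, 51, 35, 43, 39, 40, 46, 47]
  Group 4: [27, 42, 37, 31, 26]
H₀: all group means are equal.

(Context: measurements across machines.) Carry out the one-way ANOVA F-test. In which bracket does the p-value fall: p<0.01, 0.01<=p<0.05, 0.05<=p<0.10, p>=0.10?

Group means [33.80, 33.75, 43.38, 32.60], grand mean 36.500
SSB = Σnᵢ(x̄ᵢ−x̄)² = 551.125; SSW = ΣΣ(x−x̄ᵢ)² = 629.375
MSB = 551.125/3 = 183.7083; MSW = 629.375/22 = 28.6080
F = MSB/MSW = 6.4216
df = (3, 22)
p-value (upper-tail) = 0.00273
→ bracket: p<0.01

p-value bracket: p<0.01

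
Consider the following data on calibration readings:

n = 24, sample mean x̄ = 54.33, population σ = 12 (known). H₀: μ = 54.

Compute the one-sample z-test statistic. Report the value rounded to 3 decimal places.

test statistic = 0.135

SE = σ/√n = 12/√24 = 2.4495
z = (x̄−μ₀)/SE = (54.33−54)/2.4495 = 0.1347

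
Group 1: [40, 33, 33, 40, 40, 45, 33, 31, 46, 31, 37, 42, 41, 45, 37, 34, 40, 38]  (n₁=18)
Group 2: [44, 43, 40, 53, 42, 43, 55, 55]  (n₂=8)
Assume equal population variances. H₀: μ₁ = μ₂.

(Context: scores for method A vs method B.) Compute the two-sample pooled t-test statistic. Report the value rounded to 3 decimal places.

x̄₁=38.111, s₁=4.813, n₁=18
x̄₂=46.875, s₂=6.312, n₂=8
s_p² = [17·4.813² + 7·6.312²]/24 = 28.0272
SE = √(s_p²·(1/18+1/8)) = 2.2495
t = (38.111−46.875)/2.2495 = -3.8958
df = 24

test statistic = -3.896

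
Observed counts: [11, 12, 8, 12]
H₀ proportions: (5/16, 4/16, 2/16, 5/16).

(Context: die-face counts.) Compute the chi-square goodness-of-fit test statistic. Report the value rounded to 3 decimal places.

n = 43; E_i = n·p_i = [13.44, 10.75, 5.38, 13.44]
χ² = (11−13.44)²/13.44 + (12−10.75)²/10.75 + (8−5.38)²/5.38 + (12−13.44)²/13.44 = 2.0233
df = 3

test statistic = 2.023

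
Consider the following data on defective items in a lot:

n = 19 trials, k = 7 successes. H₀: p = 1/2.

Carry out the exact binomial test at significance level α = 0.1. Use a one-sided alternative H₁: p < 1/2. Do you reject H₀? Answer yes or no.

Exact binomial: n=19, k=7, p₀=1/2=0.5000
P(X≤7) from Σ C(n,i)·p₀^i·(1−p₀)^(n−i)
p-value (one-sided, H₁ less) = 0.17964
At α=0.1: p ≥ α → fail to reject H₀

reject H₀: no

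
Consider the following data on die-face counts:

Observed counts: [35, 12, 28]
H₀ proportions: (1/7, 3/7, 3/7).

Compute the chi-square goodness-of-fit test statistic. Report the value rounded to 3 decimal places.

test statistic = 68.204

n = 75; E_i = n·p_i = [10.71, 32.14, 32.14]
χ² = (35−10.71)²/10.71 + (12−32.14)²/32.14 + (28−32.14)²/32.14 = 68.2044
df = 2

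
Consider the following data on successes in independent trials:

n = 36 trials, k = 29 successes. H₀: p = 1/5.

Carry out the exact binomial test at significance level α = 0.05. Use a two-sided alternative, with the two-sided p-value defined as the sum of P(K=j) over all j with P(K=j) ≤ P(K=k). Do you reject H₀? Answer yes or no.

Exact binomial: n=36, k=29, p₀=1/5=0.2000
P(X=j) = C(n,j)·p₀^j·(1−p₀)^(n−j); p = Σ P(X=j) over j with P(X=j) ≤ P(X=29)
p-value (two-sided) = 0.00000
At α=0.05: p < α → reject H₀

reject H₀: yes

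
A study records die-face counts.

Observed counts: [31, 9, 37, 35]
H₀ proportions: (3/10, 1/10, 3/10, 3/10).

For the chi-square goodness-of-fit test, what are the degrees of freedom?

df = k − 1 = 4 − 1 = 3

degrees of freedom = 3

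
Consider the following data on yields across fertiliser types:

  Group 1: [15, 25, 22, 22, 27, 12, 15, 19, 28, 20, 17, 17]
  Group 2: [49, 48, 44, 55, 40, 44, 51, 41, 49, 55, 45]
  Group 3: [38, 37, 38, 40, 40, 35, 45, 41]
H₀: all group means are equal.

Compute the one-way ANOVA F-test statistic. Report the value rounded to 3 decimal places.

Group means [19.92, 47.36, 39.25], grand mean 34.645
SSB = Σnᵢ(x̄ᵢ−x̄)² = 4552.135; SSW = ΣΣ(x−x̄ᵢ)² = 600.962
MSB = 4552.135/2 = 2276.0673; MSW = 600.962/28 = 21.4629
F = MSB/MSW = 106.0464
df = (2, 28)

test statistic = 106.046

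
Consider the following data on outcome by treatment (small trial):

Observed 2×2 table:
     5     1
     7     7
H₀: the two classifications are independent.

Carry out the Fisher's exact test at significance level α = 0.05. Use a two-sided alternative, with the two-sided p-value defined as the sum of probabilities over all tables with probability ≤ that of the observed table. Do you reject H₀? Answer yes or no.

Margins: r₁=6, r₂=14, c₁=12, c₂=8, n=20
p_obs = C(6,5)·C(14,7)/C(20,12); sum pmf over tables with pmf ≤ p_obs
p-value (two-sided) = 0.32456
At α=0.05: p ≥ α → fail to reject H₀

reject H₀: no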